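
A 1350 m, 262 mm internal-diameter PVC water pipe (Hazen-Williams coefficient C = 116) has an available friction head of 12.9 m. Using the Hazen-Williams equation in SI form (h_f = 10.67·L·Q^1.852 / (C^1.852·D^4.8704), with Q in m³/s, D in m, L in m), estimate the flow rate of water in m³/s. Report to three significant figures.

Q ≈ 0.0774 m³/s

Rearranging: Q = [h_f·C^1.852·D^4.8704 / (10.67·L)]^(1/1.852)
Q = [12.9·116^1.852·0.262^4.8704 / (10.67·1350)]^0.540 = 0.07744 m³/s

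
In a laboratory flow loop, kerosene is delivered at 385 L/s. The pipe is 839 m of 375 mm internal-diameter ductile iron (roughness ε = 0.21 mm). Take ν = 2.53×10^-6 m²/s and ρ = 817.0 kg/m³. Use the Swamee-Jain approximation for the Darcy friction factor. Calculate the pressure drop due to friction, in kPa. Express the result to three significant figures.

V = 4Q/(πD²) = 4·0.385/(π·0.375²) = 3.486 m/s
Re = VD/ν = 3.486·0.375/2.53×10^-6 = 5.17×10^5 → turbulent
ε/D = 0.21/375 = 5.60×10^-4
Swamee-Jain: f = 0.01811
h_f = f(L/D)V²/(2g) = 0.01811·(839/0.375)·3.486²/(2·9.81) = 25.10 m
Δp = ρg·h_f = 817.0·9.81·25.10 = 201.2 kPa

Δp ≈ 201 kPa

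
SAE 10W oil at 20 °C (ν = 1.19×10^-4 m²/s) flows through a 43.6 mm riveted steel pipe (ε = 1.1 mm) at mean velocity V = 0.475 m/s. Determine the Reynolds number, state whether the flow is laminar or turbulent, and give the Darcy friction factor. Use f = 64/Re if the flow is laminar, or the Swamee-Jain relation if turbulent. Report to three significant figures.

Re = VD/ν = 0.4750·0.0436/1.19×10^-4 = 174
Re < 2300 → laminar → f = 64/Re = 0.3677

Re ≈ 174; laminar; f = 64/Re ≈ 0.368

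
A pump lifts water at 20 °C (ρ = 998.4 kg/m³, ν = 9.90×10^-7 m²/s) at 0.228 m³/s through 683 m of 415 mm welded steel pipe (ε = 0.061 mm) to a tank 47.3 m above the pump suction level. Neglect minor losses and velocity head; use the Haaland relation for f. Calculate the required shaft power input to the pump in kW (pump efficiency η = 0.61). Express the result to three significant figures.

P_shaft ≈ 186 kW

V = 4Q/(πD²) = 1.686 m/s; Re = 7.07×10^5; ε/D = 1.47×10^-4; f = 0.01432
h_f = f(L/D)V²/2g = 3.413 m
Total head H = z + h_f = 47.3 + 3.413 = 50.71 m
P_hyd = ρgQH = 998.4·9.81·0.228·50.71 = 113.2 kW
P_shaft = P_hyd/η = 113.2/0.61 = 185.7 kW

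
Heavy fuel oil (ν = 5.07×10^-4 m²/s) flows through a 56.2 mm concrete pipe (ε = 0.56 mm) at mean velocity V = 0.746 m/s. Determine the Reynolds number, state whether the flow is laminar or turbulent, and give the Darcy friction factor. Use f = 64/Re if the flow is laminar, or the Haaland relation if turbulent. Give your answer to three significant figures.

Re = VD/ν = 0.7460·0.0562/5.07×10^-4 = 82.7
Re < 2300 → laminar → f = 64/Re = 0.7739

Re ≈ 82.7; laminar; f = 64/Re ≈ 0.774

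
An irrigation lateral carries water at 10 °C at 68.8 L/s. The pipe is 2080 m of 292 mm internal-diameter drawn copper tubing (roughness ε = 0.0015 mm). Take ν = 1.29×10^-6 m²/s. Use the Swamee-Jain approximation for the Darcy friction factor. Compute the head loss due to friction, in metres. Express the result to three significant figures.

V = 4Q/(πD²) = 4·0.0688/(π·0.292²) = 1.027 m/s
Re = VD/ν = 1.027·0.292/1.29×10^-6 = 2.33×10^5 → turbulent
ε/D = 0.0015/292 = 5.14×10^-6
Swamee-Jain: f = 0.01514
h_f = f(L/D)V²/(2g) = 0.01514·(2080/0.292)·1.027²/(2·9.81) = 5.801 m

h_f ≈ 5.80 m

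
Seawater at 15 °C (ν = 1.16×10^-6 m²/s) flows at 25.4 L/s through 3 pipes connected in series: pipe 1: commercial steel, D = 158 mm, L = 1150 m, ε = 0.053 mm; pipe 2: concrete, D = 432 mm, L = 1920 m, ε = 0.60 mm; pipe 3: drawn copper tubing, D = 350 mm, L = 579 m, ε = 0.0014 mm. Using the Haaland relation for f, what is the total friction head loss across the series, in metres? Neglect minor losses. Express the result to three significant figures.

Pipe 1: V = 1.295 m/s, Re = 1.76×10^5, ε/D = 3.35×10^-4, f = 0.01797, h_1 = f(L/D)V²/2g = 11.19 m
Pipe 2: V = 0.1733 m/s, Re = 6.45×10^4, ε/D = 0.00139, f = 0.02412, h_2 = f(L/D)V²/2g = 0.1640 m
Pipe 3: V = 0.2640 m/s, Re = 7.97×10^4, ε/D = 4.00×10^-6, f = 0.01871, h_3 = f(L/D)V²/2g = 0.1100 m
Series → Q common, losses add: H = Σh = 11.46 m

H ≈ 11.5 m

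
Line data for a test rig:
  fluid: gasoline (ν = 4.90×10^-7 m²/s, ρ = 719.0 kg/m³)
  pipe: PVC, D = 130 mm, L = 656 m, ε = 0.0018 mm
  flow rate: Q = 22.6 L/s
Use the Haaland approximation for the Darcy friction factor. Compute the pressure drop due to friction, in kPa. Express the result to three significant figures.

Δp ≈ 70.7 kPa

V = 4Q/(πD²) = 4·0.0226/(π·0.130²) = 1.703 m/s
Re = VD/ν = 1.703·0.130/4.90×10^-7 = 4.52×10^5 → turbulent
ε/D = 0.0018/130 = 1.38×10^-5
Haaland: f = 0.01345
h_f = f(L/D)V²/(2g) = 0.01345·(656/0.130)·1.703²/(2·9.81) = 10.03 m
Δp = ρg·h_f = 719.0·9.81·10.03 = 70.75 kPa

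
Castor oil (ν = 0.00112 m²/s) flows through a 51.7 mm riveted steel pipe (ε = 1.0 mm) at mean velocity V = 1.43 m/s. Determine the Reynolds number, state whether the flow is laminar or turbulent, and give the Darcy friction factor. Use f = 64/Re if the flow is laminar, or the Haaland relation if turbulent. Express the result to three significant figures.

Re ≈ 66.0; laminar; f = 64/Re ≈ 0.970

Re = VD/ν = 1.430·0.0517/0.00112 = 66.0
Re < 2300 → laminar → f = 64/Re = 0.9696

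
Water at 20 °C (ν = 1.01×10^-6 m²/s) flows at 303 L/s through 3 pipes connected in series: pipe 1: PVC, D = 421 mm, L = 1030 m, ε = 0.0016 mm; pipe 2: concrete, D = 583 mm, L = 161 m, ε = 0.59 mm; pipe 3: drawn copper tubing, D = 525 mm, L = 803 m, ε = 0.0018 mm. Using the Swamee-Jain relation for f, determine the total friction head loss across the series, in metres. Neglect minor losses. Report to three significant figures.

H ≈ 9.27 m

Pipe 1: V = 2.177 m/s, Re = 9.07×10^5, ε/D = 3.80×10^-6, f = 0.01189, h_1 = f(L/D)V²/2g = 7.024 m
Pipe 2: V = 1.135 m/s, Re = 6.55×10^5, ε/D = 0.00101, f = 0.02026, h_2 = f(L/D)V²/2g = 0.3674 m
Pipe 3: V = 1.400 m/s, Re = 7.28×10^5, ε/D = 3.43×10^-6, f = 0.01233, h_3 = f(L/D)V²/2g = 1.882 m
Series → Q common, losses add: H = Σh = 9.274 m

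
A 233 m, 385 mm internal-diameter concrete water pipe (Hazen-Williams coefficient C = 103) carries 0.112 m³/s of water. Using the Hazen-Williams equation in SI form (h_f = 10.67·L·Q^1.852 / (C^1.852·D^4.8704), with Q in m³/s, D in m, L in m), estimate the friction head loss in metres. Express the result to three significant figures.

h_f = 10.67·233·0.112^1.852 / (103^1.852·0.385^4.8704) = 0.8431 m

h_f ≈ 0.843 m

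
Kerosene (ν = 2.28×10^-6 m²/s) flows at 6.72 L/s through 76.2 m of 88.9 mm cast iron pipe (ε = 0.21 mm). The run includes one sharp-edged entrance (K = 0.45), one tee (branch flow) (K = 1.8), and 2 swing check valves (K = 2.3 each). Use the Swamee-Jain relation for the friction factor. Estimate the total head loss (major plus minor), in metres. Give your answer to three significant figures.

H_L ≈ 1.84 m

V = 4Q/(πD²) = 1.083 m/s; V²/2g = 0.05974 m
Re = 4.22×10^4, ε/D = 0.00236 → f = 0.02804 (Swamee-Jain)
Major: h_f = f(L/D)·V²/2g = 0.02804·857.1·0.05974 = 1.436 m
Minor: ΣK = 6.85; h_m = ΣK·V²/2g = 0.4092 m
Total H_L = 1.436 + 0.4092 = 1.845 m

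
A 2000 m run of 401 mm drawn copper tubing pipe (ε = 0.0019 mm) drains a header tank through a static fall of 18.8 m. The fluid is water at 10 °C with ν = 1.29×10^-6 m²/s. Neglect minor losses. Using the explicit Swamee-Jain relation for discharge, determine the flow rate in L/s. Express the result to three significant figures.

Q ≈ 310 L/s

Swamee-Jain (Type II): Q = -0.965·√(gD⁵h_f/L)·ln[ε/(3.7D) + √(3.17ν²L/(gD³h_f))]
√(gD⁵h_f/L) = √(9.81·0.401⁵·18.8/2000) = 0.03092
ε/(3.7D) = 1.28×10^-6; √(3.17ν²L/(gD³h_f)) = 2.98×10^-5
Q = -0.965·0.03092·ln(3.107×10^-5) = 0.3097 m³/s
Check: V = 2.45 m/s, Re = 7.62×10^5, f = 0.01226, h_f = 18.7 m ≈ 18.8 m ✓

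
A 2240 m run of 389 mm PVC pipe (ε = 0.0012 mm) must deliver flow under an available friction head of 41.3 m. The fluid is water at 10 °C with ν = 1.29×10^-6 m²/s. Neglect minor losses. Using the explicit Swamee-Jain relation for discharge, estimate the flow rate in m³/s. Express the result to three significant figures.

Swamee-Jain (Type II): Q = -0.965·√(gD⁵h_f/L)·ln[ε/(3.7D) + √(3.17ν²L/(gD³h_f))]
√(gD⁵h_f/L) = √(9.81·0.389⁵·41.3/2240) = 0.04014
ε/(3.7D) = 8.34×10^-7; √(3.17ν²L/(gD³h_f)) = 2.23×10^-5
Q = -0.965·0.04014·ln(2.309×10^-5) = 0.4135 m³/s
Check: V = 3.48 m/s, Re = 1.05×10^6, f = 0.01159, h_f = 41.2 m ≈ 41.3 m ✓

Q ≈ 0.414 m³/s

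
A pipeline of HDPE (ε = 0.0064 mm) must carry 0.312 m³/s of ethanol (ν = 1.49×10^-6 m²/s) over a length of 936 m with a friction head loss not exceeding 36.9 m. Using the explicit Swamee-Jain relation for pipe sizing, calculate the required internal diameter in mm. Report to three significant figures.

D ≈ 305 mm

Swamee-Jain (Type III): D = 0.66·[ε^1.25·(LQ²/(gh_f))^4.75 + ν·Q^9.4·(L/(gh_f))^5.2]^0.04
LQ²/(gh_f) = 0.2517; L/(gh_f) = 2.586
Term 1 = ε^1.25·(…)^4.75 = 4.59×10^-10; Term 2 = ν·Q^9.4·(…)^5.2 = 3.66×10^-9
D = 0.66·(4.59×10^-10 + 3.66×10^-9)^0.04 = 0.3049 m = 305 mm
Check: V = 4.27 m/s, Re = 8.74×10^5, f = 0.01233, h_f = 35.2 m ≈ 36.9 m ✓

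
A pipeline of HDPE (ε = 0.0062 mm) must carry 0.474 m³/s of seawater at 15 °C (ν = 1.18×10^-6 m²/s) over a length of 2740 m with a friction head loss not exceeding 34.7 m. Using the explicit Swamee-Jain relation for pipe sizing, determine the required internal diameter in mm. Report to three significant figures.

D ≈ 447 mm

Swamee-Jain (Type III): D = 0.66·[ε^1.25·(LQ²/(gh_f))^4.75 + ν·Q^9.4·(L/(gh_f))^5.2]^0.04
LQ²/(gh_f) = 1.808; L/(gh_f) = 8.049
Term 1 = ε^1.25·(…)^4.75 = 5.16×10^-6; Term 2 = ν·Q^9.4·(…)^5.2 = 5.42×10^-5
D = 0.66·(5.16×10^-6 + 5.42×10^-5)^0.04 = 0.4472 m = 447 mm
Check: V = 3.02 m/s, Re = 1.14×10^6, f = 0.01171, h_f = 33.3 m ≈ 34.7 m ✓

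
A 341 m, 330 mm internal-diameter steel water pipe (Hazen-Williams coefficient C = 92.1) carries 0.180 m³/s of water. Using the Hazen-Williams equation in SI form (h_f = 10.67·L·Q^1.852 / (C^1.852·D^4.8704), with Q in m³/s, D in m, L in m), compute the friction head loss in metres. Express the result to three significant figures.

h_f ≈ 7.74 m

h_f = 10.67·341·0.180^1.852 / (92.1^1.852·0.330^4.8704) = 7.743 m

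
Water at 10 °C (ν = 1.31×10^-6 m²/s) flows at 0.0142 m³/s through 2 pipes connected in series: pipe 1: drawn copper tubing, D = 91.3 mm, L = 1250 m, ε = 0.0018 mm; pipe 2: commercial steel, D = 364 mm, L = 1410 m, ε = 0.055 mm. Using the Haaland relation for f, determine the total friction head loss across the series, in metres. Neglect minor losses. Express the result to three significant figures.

Pipe 1: V = 2.169 m/s, Re = 1.51×10^5, ε/D = 1.97×10^-5, f = 0.01648, h_1 = f(L/D)V²/2g = 54.11 m
Pipe 2: V = 0.1365 m/s, Re = 3.79×10^4, ε/D = 1.51×10^-4, f = 0.02244, h_2 = f(L/D)V²/2g = 0.08248 m
Series → Q common, losses add: H = Σh = 54.19 m

H ≈ 54.2 m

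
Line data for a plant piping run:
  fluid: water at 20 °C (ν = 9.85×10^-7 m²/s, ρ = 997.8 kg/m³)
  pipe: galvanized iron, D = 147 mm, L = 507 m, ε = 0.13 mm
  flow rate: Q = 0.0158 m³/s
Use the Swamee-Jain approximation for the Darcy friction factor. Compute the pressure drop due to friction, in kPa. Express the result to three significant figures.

Δp ≈ 31.7 kPa

V = 4Q/(πD²) = 4·0.0158/(π·0.147²) = 0.9310 m/s
Re = VD/ν = 0.9310·0.147/9.85×10^-7 = 1.39×10^5 → turbulent
ε/D = 0.13/147 = 8.84×10^-4
Swamee-Jain: f = 0.02129
h_f = f(L/D)V²/(2g) = 0.02129·(507/0.147)·0.9310²/(2·9.81) = 3.243 m
Δp = ρg·h_f = 997.8·9.81·3.243 = 31.74 kPa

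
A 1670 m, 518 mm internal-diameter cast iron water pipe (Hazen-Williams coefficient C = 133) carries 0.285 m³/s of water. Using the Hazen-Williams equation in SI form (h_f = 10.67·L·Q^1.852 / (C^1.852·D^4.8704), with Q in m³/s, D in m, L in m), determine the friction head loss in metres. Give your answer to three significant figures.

h_f = 10.67·1670·0.285^1.852 / (133^1.852·0.518^4.8704) = 5.003 m

h_f ≈ 5.00 m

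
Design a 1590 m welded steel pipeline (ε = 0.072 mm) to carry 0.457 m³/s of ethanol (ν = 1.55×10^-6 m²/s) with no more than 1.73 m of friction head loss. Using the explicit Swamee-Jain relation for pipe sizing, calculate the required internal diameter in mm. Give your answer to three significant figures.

Swamee-Jain (Type III): D = 0.66·[ε^1.25·(LQ²/(gh_f))^4.75 + ν·Q^9.4·(L/(gh_f))^5.2]^0.04
LQ²/(gh_f) = 19.57; L/(gh_f) = 93.69
Term 1 = ε^1.25·(…)^4.75 = 9.04; Term 2 = ν·Q^9.4·(…)^5.2 = 17.6
D = 0.66·(9.04 + 17.6)^0.04 = 0.7526 m = 753 mm
Check: V = 1.03 m/s, Re = 4.99×10^5, f = 0.01442, h_f = 1.64 m ≈ 1.73 m ✓

D ≈ 753 mm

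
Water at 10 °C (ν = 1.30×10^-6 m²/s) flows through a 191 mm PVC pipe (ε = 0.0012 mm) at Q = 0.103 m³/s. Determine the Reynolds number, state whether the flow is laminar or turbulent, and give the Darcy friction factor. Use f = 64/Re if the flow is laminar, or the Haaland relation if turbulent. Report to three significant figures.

V = 4Q/(πD²) = 3.595 m/s
Re = VD/ν = 3.595·0.191/1.30×10^-6 = 5.28×10^5
Re > 4000 → turbulent; ε/D = 6.28×10^-6
Haaland: f = 0.01301

Re ≈ 5.28×10^5; turbulent; f ≈ 0.0130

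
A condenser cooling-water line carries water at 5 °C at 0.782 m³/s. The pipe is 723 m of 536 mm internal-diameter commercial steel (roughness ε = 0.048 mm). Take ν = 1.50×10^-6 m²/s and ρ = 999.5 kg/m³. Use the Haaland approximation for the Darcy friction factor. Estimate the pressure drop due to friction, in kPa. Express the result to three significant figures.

V = 4Q/(πD²) = 4·0.782/(π·0.536²) = 3.466 m/s
Re = VD/ν = 3.466·0.536/1.50×10^-6 = 1.24×10^6 → turbulent
ε/D = 0.048/536 = 8.96×10^-5
Haaland: f = 0.01294
h_f = f(L/D)V²/(2g) = 0.01294·(723/0.536)·3.466²/(2·9.81) = 10.69 m
Δp = ρg·h_f = 999.5·9.81·10.69 = 104.8 kPa

Δp ≈ 105 kPa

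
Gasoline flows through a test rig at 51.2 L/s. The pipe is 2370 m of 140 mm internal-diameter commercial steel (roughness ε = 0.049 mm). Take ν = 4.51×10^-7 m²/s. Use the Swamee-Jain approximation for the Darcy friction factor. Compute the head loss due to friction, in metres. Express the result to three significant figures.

V = 4Q/(πD²) = 4·0.0512/(π·0.140²) = 3.326 m/s
Re = VD/ν = 3.326·0.140/4.51×10^-7 = 1.03×10^6 → turbulent
ε/D = 0.049/140 = 3.50×10^-4
Swamee-Jain: f = 0.01617
h_f = f(L/D)V²/(2g) = 0.01617·(2370/0.140)·3.326²/(2·9.81) = 154.3 m

h_f ≈ 154 m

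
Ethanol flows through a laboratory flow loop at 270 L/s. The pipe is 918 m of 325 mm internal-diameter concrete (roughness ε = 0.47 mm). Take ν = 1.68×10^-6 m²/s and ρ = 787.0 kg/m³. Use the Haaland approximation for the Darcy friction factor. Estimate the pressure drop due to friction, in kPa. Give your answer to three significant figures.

Δp ≈ 258 kPa

V = 4Q/(πD²) = 4·0.270/(π·0.325²) = 3.255 m/s
Re = VD/ν = 3.255·0.325/1.68×10^-6 = 6.30×10^5 → turbulent
ε/D = 0.47/325 = 0.00145
Haaland: f = 0.02189
h_f = f(L/D)V²/(2g) = 0.02189·(918/0.325)·3.255²/(2·9.81) = 33.38 m
Δp = ρg·h_f = 787.0·9.81·33.38 = 257.7 kPa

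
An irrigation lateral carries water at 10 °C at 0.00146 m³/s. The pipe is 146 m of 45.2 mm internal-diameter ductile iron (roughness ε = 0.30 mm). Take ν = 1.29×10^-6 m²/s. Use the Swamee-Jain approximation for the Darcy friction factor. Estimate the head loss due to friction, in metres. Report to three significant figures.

h_f ≈ 4.90 m

V = 4Q/(πD²) = 4·0.00146/(π·0.0452²) = 0.9099 m/s
Re = VD/ν = 0.9099·0.0452/1.29×10^-6 = 3.19×10^4 → turbulent
ε/D = 0.30/45.2 = 0.00664
Swamee-Jain: f = 0.03593
h_f = f(L/D)V²/(2g) = 0.03593·(146/0.0452)·0.9099²/(2·9.81) = 4.897 m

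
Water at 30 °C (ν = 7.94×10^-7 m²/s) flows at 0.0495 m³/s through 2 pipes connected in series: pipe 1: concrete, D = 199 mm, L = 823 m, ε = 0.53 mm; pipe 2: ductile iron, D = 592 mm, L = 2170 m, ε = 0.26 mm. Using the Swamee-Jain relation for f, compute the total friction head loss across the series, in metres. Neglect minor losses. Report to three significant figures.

H ≈ 13.9 m

Pipe 1: V = 1.592 m/s, Re = 3.99×10^5, ε/D = 0.00266, f = 0.02581, h_1 = f(L/D)V²/2g = 13.78 m
Pipe 2: V = 0.1798 m/s, Re = 1.34×10^5, ε/D = 4.39×10^-4, f = 0.01942, h_2 = f(L/D)V²/2g = 0.1173 m
Series → Q common, losses add: H = Σh = 13.90 m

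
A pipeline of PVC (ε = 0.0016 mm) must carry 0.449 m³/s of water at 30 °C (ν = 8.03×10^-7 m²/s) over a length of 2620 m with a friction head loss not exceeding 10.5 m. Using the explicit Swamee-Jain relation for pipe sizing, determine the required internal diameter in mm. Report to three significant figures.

Swamee-Jain (Type III): D = 0.66·[ε^1.25·(LQ²/(gh_f))^4.75 + ν·Q^9.4·(L/(gh_f))^5.2]^0.04
LQ²/(gh_f) = 5.128; L/(gh_f) = 25.44
Term 1 = ε^1.25·(…)^4.75 = 1.34×10^-4; Term 2 = ν·Q^9.4·(…)^5.2 = 0.00879
D = 0.66·(1.34×10^-4 + 0.00879)^0.04 = 0.5465 m = 546 mm
Check: V = 1.91 m/s, Re = 1.30×10^6, f = 0.01119, h_f = 10.0 m ≈ 10.5 m ✓

D ≈ 546 mm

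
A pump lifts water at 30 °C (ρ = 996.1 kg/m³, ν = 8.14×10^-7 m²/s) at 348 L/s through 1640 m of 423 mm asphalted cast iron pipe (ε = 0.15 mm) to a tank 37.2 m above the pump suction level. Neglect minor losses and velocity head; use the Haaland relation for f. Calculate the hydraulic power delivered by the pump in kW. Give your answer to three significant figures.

V = 4Q/(πD²) = 2.476 m/s; Re = 1.29×10^6; ε/D = 3.55×10^-4; f = 0.01596
h_f = f(L/D)V²/2g = 19.34 m
Total head H = z + h_f = 37.2 + 19.34 = 56.54 m
P_hyd = ρgQH = 996.1·9.81·0.348·56.54 = 192.3 kW

P_hyd ≈ 192 kW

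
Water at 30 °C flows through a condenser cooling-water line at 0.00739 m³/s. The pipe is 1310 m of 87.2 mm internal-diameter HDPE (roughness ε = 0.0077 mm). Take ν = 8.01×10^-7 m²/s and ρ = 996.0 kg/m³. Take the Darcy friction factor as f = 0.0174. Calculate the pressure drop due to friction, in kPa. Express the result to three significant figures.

V = 4Q/(πD²) = 4·0.00739/(π·0.0872²) = 1.237 m/s
h_f = f(L/D)V²/(2g) = 0.01740·(1310/0.0872)·1.237²/(2·9.81) = 20.40 m
Δp = ρg·h_f = 996.0·9.81·20.40 = 199.3 kPa

Δp ≈ 199 kPa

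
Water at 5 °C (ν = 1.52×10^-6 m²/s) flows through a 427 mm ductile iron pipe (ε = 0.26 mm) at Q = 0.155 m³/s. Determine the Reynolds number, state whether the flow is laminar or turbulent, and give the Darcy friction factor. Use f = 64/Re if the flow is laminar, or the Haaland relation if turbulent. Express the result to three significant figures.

V = 4Q/(πD²) = 1.082 m/s
Re = VD/ν = 1.082·0.427/1.52×10^-6 = 3.04×10^5
Re > 4000 → turbulent; ε/D = 6.09×10^-4
Haaland: f = 0.01866

Re ≈ 3.04×10^5; turbulent; f ≈ 0.0187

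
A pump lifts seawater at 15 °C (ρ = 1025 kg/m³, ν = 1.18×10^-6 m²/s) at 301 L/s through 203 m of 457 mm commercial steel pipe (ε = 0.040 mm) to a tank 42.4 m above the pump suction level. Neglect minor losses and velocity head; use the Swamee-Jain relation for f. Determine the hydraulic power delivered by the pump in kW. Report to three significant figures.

P_hyd ≈ 132 kW

V = 4Q/(πD²) = 1.835 m/s; Re = 7.11×10^5; ε/D = 8.75×10^-5; f = 0.01376
h_f = f(L/D)V²/2g = 1.049 m
Total head H = z + h_f = 42.4 + 1.049 = 43.45 m
P_hyd = ρgQH = 1025·9.81·0.301·43.45 = 131.5 kW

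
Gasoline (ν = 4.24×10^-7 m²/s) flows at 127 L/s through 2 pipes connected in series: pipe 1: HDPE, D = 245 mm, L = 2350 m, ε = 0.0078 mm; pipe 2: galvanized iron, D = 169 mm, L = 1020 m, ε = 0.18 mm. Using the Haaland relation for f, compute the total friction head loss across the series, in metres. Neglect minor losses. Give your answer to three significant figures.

Pipe 1: V = 2.694 m/s, Re = 1.56×10^6, ε/D = 3.18×10^-5, f = 0.01156, h_1 = f(L/D)V²/2g = 41.03 m
Pipe 2: V = 5.662 m/s, Re = 2.26×10^6, ε/D = 0.00107, f = 0.02009, h_2 = f(L/D)V²/2g = 198.1 m
Series → Q common, losses add: H = Σh = 239.2 m

H ≈ 239 m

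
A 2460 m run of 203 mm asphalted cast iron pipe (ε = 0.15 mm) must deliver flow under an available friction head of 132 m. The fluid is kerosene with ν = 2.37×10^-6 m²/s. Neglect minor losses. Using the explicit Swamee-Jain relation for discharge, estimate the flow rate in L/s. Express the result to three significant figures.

Q ≈ 107 L/s

Swamee-Jain (Type II): Q = -0.965·√(gD⁵h_f/L)·ln[ε/(3.7D) + √(3.17ν²L/(gD³h_f))]
√(gD⁵h_f/L) = √(9.81·0.203⁵·132/2460) = 0.01347
ε/(3.7D) = 2.00×10^-4; √(3.17ν²L/(gD³h_f)) = 6.36×10^-5
Q = -0.965·0.01347·ln(2.633×10^-4) = 0.1071 m³/s
Check: V = 3.31 m/s, Re = 2.84×10^5, f = 0.01964, h_f = 133 m ≈ 132 m ✓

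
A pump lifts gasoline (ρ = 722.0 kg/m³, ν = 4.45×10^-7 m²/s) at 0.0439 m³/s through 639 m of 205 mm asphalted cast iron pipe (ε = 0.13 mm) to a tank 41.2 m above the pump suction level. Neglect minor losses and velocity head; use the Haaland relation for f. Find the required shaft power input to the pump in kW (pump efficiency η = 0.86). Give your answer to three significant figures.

P_shaft ≈ 16.8 kW

V = 4Q/(πD²) = 1.330 m/s; Re = 6.13×10^5; ε/D = 6.34×10^-4; f = 0.01825
h_f = f(L/D)V²/2g = 5.130 m
Total head H = z + h_f = 41.2 + 5.130 = 46.33 m
P_hyd = ρgQH = 722.0·9.81·0.0439·46.33 = 14.41 kW
P_shaft = P_hyd/η = 14.41/0.86 = 16.75 kW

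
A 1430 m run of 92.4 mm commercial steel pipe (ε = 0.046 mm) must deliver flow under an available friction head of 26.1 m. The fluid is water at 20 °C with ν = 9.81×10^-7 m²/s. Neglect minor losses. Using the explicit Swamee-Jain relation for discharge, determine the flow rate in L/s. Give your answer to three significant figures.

Swamee-Jain (Type II): Q = -0.965·√(gD⁵h_f/L)·ln[ε/(3.7D) + √(3.17ν²L/(gD³h_f))]
√(gD⁵h_f/L) = √(9.81·0.0924⁵·26.1/1430) = 0.001098
ε/(3.7D) = 1.35×10^-4; √(3.17ν²L/(gD³h_f)) = 1.47×10^-4
Q = -0.965·0.001098·ln(2.815×10^-4) = 0.008664 m³/s
Check: V = 1.29 m/s, Re = 1.22×10^5, f = 0.01992, h_f = 26.2 m ≈ 26.1 m ✓

Q ≈ 8.66 L/s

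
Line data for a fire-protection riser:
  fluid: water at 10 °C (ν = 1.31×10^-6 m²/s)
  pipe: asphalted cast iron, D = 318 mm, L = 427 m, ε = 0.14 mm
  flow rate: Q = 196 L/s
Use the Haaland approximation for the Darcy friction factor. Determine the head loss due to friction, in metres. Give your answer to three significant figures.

V = 4Q/(πD²) = 4·0.196/(π·0.318²) = 2.468 m/s
Re = VD/ν = 2.468·0.318/1.31×10^-6 = 5.99×10^5 → turbulent
ε/D = 0.14/318 = 4.40×10^-4
Haaland: f = 0.01705
h_f = f(L/D)V²/(2g) = 0.01705·(427/0.318)·2.468²/(2·9.81) = 7.104 m

h_f ≈ 7.10 m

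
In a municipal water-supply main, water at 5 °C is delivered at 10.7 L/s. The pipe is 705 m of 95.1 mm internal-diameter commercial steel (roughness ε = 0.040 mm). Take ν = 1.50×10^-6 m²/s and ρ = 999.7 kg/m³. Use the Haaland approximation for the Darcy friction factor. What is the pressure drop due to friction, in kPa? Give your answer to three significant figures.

Δp ≈ 167 kPa

V = 4Q/(πD²) = 4·0.0107/(π·0.0951²) = 1.506 m/s
Re = VD/ν = 1.506·0.0951/1.50×10^-6 = 9.55×10^4 → turbulent
ε/D = 0.040/95.1 = 4.21×10^-4
Haaland: f = 0.01986
h_f = f(L/D)V²/(2g) = 0.01986·(705/0.0951)·1.506²/(2·9.81) = 17.02 m
Δp = ρg·h_f = 999.7·9.81·17.02 = 166.9 kPa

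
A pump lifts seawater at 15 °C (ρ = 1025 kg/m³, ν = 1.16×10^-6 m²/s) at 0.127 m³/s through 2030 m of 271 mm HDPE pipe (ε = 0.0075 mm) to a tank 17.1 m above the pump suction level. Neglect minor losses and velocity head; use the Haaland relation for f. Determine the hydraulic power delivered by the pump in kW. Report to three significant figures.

P_hyd ≈ 53.4 kW

V = 4Q/(πD²) = 2.202 m/s; Re = 5.14×10^5; ε/D = 2.77×10^-5; f = 0.01334
h_f = f(L/D)V²/2g = 24.68 m
Total head H = z + h_f = 17.1 + 24.68 = 41.78 m
P_hyd = ρgQH = 1025·9.81·0.127·41.78 = 53.36 kW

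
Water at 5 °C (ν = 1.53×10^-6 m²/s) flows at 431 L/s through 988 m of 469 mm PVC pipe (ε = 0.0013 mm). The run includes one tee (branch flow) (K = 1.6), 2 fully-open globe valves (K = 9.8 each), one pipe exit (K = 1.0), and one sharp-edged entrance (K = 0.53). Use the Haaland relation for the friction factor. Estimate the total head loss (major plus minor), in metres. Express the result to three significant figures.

H_L ≈ 15.3 m

V = 4Q/(πD²) = 2.495 m/s; V²/2g = 0.3172 m
Re = 7.65×10^5, ε/D = 2.77×10^-6 → f = 0.01216 (Haaland)
Major: h_f = f(L/D)·V²/2g = 0.01216·2107·0.3172 = 8.129 m
Minor: ΣK = 22.7; h_m = ΣK·V²/2g = 7.211 m
Total H_L = 8.129 + 7.211 = 15.34 m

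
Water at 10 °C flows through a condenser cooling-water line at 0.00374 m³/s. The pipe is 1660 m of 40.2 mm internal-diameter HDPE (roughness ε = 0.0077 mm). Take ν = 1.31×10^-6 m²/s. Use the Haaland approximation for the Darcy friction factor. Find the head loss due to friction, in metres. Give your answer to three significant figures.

V = 4Q/(πD²) = 4·0.00374/(π·0.0402²) = 2.947 m/s
Re = VD/ν = 2.947·0.0402/1.31×10^-6 = 9.04×10^4 → turbulent
ε/D = 0.0077/40.2 = 1.92×10^-4
Haaland: f = 0.01902
h_f = f(L/D)V²/(2g) = 0.01902·(1660/0.0402)·2.947²/(2·9.81) = 347.7 m

h_f ≈ 348 m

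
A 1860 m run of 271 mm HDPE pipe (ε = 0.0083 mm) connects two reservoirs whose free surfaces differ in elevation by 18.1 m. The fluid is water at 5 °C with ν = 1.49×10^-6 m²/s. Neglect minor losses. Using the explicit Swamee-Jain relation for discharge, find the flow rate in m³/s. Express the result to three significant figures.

Q ≈ 0.109 m³/s

Swamee-Jain (Type II): Q = -0.965·√(gD⁵h_f/L)·ln[ε/(3.7D) + √(3.17ν²L/(gD³h_f))]
√(gD⁵h_f/L) = √(9.81·0.271⁵·18.1/1860) = 0.01181
ε/(3.7D) = 8.28×10^-6; √(3.17ν²L/(gD³h_f)) = 6.09×10^-5
Q = -0.965·0.01181·ln(6.914×10^-5) = 0.1092 m³/s
Check: V = 1.89 m/s, Re = 3.44×10^5, f = 0.01439, h_f = 18.0 m ≈ 18.1 m ✓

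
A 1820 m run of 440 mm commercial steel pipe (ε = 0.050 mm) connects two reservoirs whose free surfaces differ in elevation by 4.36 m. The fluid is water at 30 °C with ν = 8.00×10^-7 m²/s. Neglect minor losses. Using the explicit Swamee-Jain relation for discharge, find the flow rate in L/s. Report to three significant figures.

Swamee-Jain (Type II): Q = -0.965·√(gD⁵h_f/L)·ln[ε/(3.7D) + √(3.17ν²L/(gD³h_f))]
√(gD⁵h_f/L) = √(9.81·0.440⁵·4.36/1820) = 0.01969
ε/(3.7D) = 3.07×10^-5; √(3.17ν²L/(gD³h_f)) = 3.18×10^-5
Q = -0.965·0.01969·ln(6.255×10^-5) = 0.1839 m³/s
Check: V = 1.21 m/s, Re = 6.65×10^5, f = 0.01420, h_f = 4.38 m ≈ 4.36 m ✓

Q ≈ 184 L/s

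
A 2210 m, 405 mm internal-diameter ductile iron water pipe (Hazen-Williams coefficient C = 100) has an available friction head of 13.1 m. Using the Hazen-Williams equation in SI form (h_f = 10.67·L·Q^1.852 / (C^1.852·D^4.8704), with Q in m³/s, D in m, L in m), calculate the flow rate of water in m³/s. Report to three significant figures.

Rearranging: Q = [h_f·C^1.852·D^4.8704 / (10.67·L)]^(1/1.852)
Q = [13.1·100^1.852·0.405^4.8704 / (10.67·2210)]^0.540 = 0.1622 m³/s

Q ≈ 0.162 m³/s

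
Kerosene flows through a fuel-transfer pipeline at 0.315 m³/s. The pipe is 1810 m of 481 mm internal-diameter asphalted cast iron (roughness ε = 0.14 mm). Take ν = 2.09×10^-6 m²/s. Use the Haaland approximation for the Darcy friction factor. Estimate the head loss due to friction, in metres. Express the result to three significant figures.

V = 4Q/(πD²) = 4·0.315/(π·0.481²) = 1.734 m/s
Re = VD/ν = 1.734·0.481/2.09×10^-6 = 3.99×10^5 → turbulent
ε/D = 0.14/481 = 2.91×10^-4
Haaland: f = 0.01634
h_f = f(L/D)V²/(2g) = 0.01634·(1810/0.481)·1.734²/(2·9.81) = 9.420 m

h_f ≈ 9.42 m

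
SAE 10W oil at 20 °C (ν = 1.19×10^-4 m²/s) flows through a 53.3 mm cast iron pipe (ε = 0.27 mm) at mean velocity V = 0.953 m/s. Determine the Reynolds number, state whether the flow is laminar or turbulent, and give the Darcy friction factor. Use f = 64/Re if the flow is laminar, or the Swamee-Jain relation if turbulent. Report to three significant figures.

Re ≈ 427; laminar; f = 64/Re ≈ 0.150

Re = VD/ν = 0.9530·0.0533/1.19×10^-4 = 427
Re < 2300 → laminar → f = 64/Re = 0.1499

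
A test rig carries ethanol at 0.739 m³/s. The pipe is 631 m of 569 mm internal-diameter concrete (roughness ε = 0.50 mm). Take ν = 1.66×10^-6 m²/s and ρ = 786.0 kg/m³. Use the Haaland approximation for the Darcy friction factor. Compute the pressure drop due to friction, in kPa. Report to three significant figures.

Δp ≈ 71.3 kPa

V = 4Q/(πD²) = 4·0.739/(π·0.569²) = 2.906 m/s
Re = VD/ν = 2.906·0.569/1.66×10^-6 = 9.96×10^5 → turbulent
ε/D = 0.50/569 = 8.79×10^-4
Haaland: f = 0.01936
h_f = f(L/D)V²/(2g) = 0.01936·(631/0.569)·2.906²/(2·9.81) = 9.244 m
Δp = ρg·h_f = 786.0·9.81·9.244 = 71.28 kPa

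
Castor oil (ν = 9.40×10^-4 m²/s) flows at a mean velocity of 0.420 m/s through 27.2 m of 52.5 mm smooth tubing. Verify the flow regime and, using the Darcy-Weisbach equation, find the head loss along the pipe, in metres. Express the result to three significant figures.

h_f ≈ 12.7 m

Re = VD/ν = 0.420·0.05250/9.40×10^-4 = 23.5 → laminar (Re < 2300)
f = 64/Re = 2.728
h_f = f(L/D)V²/(2g) = 2.728·(27.2/0.05250)·0.420²/(2·9.81) = 12.71 m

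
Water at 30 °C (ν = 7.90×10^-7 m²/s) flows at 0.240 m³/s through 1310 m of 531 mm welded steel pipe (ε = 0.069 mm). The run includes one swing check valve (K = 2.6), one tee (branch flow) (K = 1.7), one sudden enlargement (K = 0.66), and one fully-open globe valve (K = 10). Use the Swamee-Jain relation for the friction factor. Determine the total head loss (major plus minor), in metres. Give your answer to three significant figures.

H_L ≈ 3.00 m

V = 4Q/(πD²) = 1.084 m/s; V²/2g = 0.05986 m
Re = 7.28×10^5, ε/D = 1.30×10^-4 → f = 0.01428 (Swamee-Jain)
Major: h_f = f(L/D)·V²/2g = 0.01428·2467·0.05986 = 2.109 m
Minor: ΣK = 15.0; h_m = ΣK·V²/2g = 0.8956 m
Total H_L = 2.109 + 0.8956 = 3.005 m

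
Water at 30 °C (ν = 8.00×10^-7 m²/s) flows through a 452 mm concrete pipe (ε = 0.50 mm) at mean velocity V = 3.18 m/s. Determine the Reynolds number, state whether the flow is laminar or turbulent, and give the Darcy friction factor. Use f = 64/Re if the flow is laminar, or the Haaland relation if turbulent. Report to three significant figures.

Re = VD/ν = 3.180·0.452/8.00×10^-7 = 1.80×10^6
Re > 4000 → turbulent; ε/D = 0.00111
Haaland: f = 0.02031

Re ≈ 1.80×10^6; turbulent; f ≈ 0.0203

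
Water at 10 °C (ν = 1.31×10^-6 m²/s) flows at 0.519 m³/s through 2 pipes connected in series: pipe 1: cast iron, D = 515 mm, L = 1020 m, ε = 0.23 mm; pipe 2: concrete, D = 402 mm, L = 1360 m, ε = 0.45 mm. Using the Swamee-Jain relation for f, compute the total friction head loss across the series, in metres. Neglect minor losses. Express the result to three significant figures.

Pipe 1: V = 2.492 m/s, Re = 9.79×10^5, ε/D = 4.47×10^-4, f = 0.01694, h_1 = f(L/D)V²/2g = 10.61 m
Pipe 2: V = 4.089 m/s, Re = 1.25×10^6, ε/D = 0.00112, f = 0.02049, h_2 = f(L/D)V²/2g = 59.07 m
Series → Q common, losses add: H = Σh = 69.68 m

H ≈ 69.7 m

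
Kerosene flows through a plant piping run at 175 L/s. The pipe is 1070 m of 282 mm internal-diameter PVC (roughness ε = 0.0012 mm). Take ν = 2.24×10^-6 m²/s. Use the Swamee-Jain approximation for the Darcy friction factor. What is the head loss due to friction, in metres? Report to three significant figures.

h_f ≈ 21.3 m

V = 4Q/(πD²) = 4·0.175/(π·0.282²) = 2.802 m/s
Re = VD/ν = 2.802·0.282/2.24×10^-6 = 3.53×10^5 → turbulent
ε/D = 0.0012/282 = 4.26×10^-6
Swamee-Jain: f = 0.01400
h_f = f(L/D)V²/(2g) = 0.01400·(1070/0.282)·2.802²/(2·9.81) = 21.26 m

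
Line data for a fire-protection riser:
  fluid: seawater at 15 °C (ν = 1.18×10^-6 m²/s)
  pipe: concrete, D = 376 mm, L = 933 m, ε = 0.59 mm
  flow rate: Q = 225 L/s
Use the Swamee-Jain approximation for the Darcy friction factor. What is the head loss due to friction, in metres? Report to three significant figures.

V = 4Q/(πD²) = 4·0.225/(π·0.376²) = 2.026 m/s
Re = VD/ν = 2.026·0.376/1.18×10^-6 = 6.46×10^5 → turbulent
ε/D = 0.59/376 = 0.00157
Swamee-Jain: f = 0.02242
h_f = f(L/D)V²/(2g) = 0.02242·(933/0.376)·2.026²/(2·9.81) = 11.64 m

h_f ≈ 11.6 m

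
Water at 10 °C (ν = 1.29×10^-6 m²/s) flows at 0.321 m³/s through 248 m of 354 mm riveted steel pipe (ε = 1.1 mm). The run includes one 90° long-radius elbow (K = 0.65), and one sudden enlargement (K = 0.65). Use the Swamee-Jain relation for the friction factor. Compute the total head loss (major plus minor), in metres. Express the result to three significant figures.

V = 4Q/(πD²) = 3.261 m/s; V²/2g = 0.5421 m
Re = 8.95×10^5, ε/D = 0.00311 → f = 0.02665 (Swamee-Jain)
Major: h_f = f(L/D)·V²/2g = 0.02665·700.6·0.5421 = 10.12 m
Minor: ΣK = 1.30; h_m = ΣK·V²/2g = 0.7048 m
Total H_L = 10.12 + 0.7048 = 10.83 m

H_L ≈ 10.8 m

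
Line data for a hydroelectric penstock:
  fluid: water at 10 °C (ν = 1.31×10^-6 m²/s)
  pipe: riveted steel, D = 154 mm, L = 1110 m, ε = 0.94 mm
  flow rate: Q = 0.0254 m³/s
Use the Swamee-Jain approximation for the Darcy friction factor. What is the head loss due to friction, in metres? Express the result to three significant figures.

V = 4Q/(πD²) = 4·0.0254/(π·0.154²) = 1.364 m/s
Re = VD/ν = 1.364·0.154/1.31×10^-6 = 1.60×10^5 → turbulent
ε/D = 0.94/154 = 0.00610
Swamee-Jain: f = 0.03300
h_f = f(L/D)V²/(2g) = 0.03300·(1110/0.154)·1.364²/(2·9.81) = 22.54 m

h_f ≈ 22.5 m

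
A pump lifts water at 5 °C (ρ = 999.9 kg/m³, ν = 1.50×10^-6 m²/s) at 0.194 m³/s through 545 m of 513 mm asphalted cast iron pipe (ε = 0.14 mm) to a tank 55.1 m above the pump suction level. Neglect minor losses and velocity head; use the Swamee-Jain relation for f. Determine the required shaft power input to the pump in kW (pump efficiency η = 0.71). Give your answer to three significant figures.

P_shaft ≈ 150 kW

V = 4Q/(πD²) = 0.9386 m/s; Re = 3.21×10^5; ε/D = 2.73×10^-4; f = 0.01676
h_f = f(L/D)V²/2g = 0.7994 m
Total head H = z + h_f = 55.1 + 0.7994 = 55.90 m
P_hyd = ρgQH = 999.9·9.81·0.194·55.90 = 106.4 kW
P_shaft = P_hyd/η = 106.4/0.71 = 149.8 kW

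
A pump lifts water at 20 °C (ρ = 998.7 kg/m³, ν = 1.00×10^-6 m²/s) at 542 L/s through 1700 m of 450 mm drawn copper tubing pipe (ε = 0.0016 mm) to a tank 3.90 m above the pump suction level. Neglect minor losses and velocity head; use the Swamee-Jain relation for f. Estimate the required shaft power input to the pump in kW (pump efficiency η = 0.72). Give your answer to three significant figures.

V = 4Q/(πD²) = 3.408 m/s; Re = 1.53×10^6; ε/D = 3.56×10^-6; f = 0.01093
h_f = f(L/D)V²/2g = 24.45 m
Total head H = z + h_f = 3.90 + 24.45 = 28.35 m
P_hyd = ρgQH = 998.7·9.81·0.542·28.35 = 150.5 kW
P_shaft = P_hyd/η = 150.5/0.72 = 209.1 kW

P_shaft ≈ 209 kW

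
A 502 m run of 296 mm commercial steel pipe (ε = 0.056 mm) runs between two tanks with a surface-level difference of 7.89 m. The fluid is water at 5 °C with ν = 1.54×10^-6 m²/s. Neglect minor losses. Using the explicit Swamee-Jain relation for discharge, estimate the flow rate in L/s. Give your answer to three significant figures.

Q ≈ 167 L/s

Swamee-Jain (Type II): Q = -0.965·√(gD⁵h_f/L)·ln[ε/(3.7D) + √(3.17ν²L/(gD³h_f))]
√(gD⁵h_f/L) = √(9.81·0.296⁵·7.89/502) = 0.01872
ε/(3.7D) = 5.11×10^-5; √(3.17ν²L/(gD³h_f)) = 4.34×10^-5
Q = -0.965·0.01872·ln(9.449×10^-5) = 0.1674 m³/s
Check: V = 2.43 m/s, Re = 4.68×10^5, f = 0.01550, h_f = 7.93 m ≈ 7.89 m ✓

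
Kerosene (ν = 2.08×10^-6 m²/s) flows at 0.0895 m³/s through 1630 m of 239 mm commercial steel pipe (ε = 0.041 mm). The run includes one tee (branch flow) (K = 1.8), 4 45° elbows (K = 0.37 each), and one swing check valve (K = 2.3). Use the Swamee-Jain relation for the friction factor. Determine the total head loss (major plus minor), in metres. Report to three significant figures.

H_L ≈ 24.1 m

V = 4Q/(πD²) = 1.995 m/s; V²/2g = 0.2029 m
Re = 2.29×10^5, ε/D = 1.72×10^-4 → f = 0.01662 (Swamee-Jain)
Major: h_f = f(L/D)·V²/2g = 0.01662·6820·0.2029 = 23.00 m
Minor: ΣK = 5.58; h_m = ΣK·V²/2g = 1.132 m
Total H_L = 23.00 + 1.132 = 24.13 m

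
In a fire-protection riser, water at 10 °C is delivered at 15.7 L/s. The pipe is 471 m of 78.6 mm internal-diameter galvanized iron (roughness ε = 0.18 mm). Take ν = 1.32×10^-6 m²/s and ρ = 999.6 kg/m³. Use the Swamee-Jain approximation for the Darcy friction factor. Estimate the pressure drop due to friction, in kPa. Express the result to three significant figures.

V = 4Q/(πD²) = 4·0.0157/(π·0.0786²) = 3.236 m/s
Re = VD/ν = 3.236·0.0786/1.32×10^-6 = 1.93×10^5 → turbulent
ε/D = 0.18/78.6 = 0.00229
Swamee-Jain: f = 0.02531
h_f = f(L/D)V²/(2g) = 0.02531·(471/0.0786)·3.236²/(2·9.81) = 80.93 m
Δp = ρg·h_f = 999.6·9.81·80.93 = 793.6 kPa

Δp ≈ 794 kPa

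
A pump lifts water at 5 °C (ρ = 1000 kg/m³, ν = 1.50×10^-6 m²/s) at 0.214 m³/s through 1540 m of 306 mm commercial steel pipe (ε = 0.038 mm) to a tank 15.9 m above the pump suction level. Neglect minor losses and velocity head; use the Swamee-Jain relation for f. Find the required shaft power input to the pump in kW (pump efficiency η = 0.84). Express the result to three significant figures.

P_shaft ≈ 118 kW

V = 4Q/(πD²) = 2.910 m/s; Re = 5.94×10^5; ε/D = 1.24×10^-4; f = 0.01449
h_f = f(L/D)V²/2g = 31.46 m
Total head H = z + h_f = 15.9 + 31.46 = 47.36 m
P_hyd = ρgQH = 1000·9.81·0.214·47.36 = 99.43 kW
P_shaft = P_hyd/η = 99.43/0.84 = 118.4 kW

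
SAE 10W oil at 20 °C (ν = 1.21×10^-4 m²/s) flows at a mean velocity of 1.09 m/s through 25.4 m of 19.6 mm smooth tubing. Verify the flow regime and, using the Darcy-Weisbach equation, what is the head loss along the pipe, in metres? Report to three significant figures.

h_f ≈ 28.4 m

Re = VD/ν = 1.09·0.01960/1.21×10^-4 = 177 → laminar (Re < 2300)
f = 64/Re = 0.3625
h_f = f(L/D)V²/(2g) = 0.3625·(25.4/0.01960)·1.09²/(2·9.81) = 28.45 m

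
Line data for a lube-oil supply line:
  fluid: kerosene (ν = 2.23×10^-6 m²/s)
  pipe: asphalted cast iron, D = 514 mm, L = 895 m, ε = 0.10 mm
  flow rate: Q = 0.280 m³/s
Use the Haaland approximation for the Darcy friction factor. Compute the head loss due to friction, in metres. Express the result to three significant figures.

h_f ≈ 2.58 m

V = 4Q/(πD²) = 4·0.280/(π·0.514²) = 1.349 m/s
Re = VD/ν = 1.349·0.514/2.23×10^-6 = 3.11×10^5 → turbulent
ε/D = 0.10/514 = 1.95×10^-4
Haaland: f = 0.01596
h_f = f(L/D)V²/(2g) = 0.01596·(895/0.514)·1.349²/(2·9.81) = 2.578 m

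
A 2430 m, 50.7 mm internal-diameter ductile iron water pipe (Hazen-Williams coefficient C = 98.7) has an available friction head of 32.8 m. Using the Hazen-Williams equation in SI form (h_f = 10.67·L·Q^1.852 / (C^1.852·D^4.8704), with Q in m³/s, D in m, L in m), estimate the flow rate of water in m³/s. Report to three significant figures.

Rearranging: Q = [h_f·C^1.852·D^4.8704 / (10.67·L)]^(1/1.852)
Q = [32.8·98.7^1.852·0.0507^4.8704 / (10.67·2430)]^0.540 = 0.001057 m³/s

Q ≈ 0.00106 m³/s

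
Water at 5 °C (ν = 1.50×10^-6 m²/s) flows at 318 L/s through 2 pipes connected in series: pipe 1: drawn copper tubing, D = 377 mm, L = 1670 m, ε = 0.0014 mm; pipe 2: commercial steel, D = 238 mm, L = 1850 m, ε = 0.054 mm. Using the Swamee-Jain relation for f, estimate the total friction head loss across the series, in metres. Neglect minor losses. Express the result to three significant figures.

Pipe 1: V = 2.849 m/s, Re = 7.16×10^5, ε/D = 3.71×10^-6, f = 0.01236, h_1 = f(L/D)V²/2g = 22.65 m
Pipe 2: V = 7.148 m/s, Re = 1.13×10^6, ε/D = 2.27×10^-4, f = 0.01496, h_2 = f(L/D)V²/2g = 302.9 m
Series → Q common, losses add: H = Σh = 325.5 m

H ≈ 326 m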